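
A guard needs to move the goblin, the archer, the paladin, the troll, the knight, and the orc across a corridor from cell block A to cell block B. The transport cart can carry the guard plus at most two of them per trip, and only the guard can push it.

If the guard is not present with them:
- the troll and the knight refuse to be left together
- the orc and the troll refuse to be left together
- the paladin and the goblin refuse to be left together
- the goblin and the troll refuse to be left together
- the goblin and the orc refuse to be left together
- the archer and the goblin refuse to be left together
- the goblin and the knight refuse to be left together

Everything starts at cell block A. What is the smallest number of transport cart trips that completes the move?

9

Counting alone: the guard can take at most 2 across per trip to cell block B, so moving all 6 needs at least 3 loaded trips out, with a return between consecutive ones — at least 5 crossings.
The safety rule pushes this higher. Following every safe sequence of crossings, the most of the 6 that can be at cell block B as the transport cart arrives there on crossings 5, 7 is 4, 5 respectively — never all 6.
So no plan with fewer than 9 crossings exists, and this one achieves 9:
1. Guard goes to cell block B with the goblin and the troll.
2. Guard goes back to cell block A with the goblin.
3. Guard goes to cell block B with the archer and the goblin.
4. Guard goes back to cell block A with the goblin.
5. Guard goes to cell block B with the goblin and the paladin.
6. Guard goes back to cell block A with the goblin.
7. Guard goes to cell block B with the knight and the orc.
8. Guard goes back to cell block A with the troll.
9. Guard goes to cell block B with the goblin and the troll.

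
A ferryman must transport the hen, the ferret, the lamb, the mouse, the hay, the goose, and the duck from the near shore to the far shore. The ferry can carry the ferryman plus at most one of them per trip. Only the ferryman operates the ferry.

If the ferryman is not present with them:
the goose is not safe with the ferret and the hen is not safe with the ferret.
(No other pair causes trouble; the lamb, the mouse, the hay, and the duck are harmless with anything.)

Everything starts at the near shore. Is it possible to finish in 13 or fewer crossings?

Counting alone: the ferryman can take at most 1 across per trip to the far shore, so moving all 7 needs at least 7 loaded trips out, with a return between consecutive ones — at least 13 crossings.
The safety rule pushes this higher. Following every safe sequence of crossings, the most of the 7 that can be at the far shore as the ferry arrives there on crossing 13 is 6 — never all 7.
So the move cannot be finished within 13 crossings. (The shortest complete plan takes 15:)
1. Ferryman goes to the far shore with the ferret.  [the near shore: the duck, the goose, the hay, the hen, the lamb, the mouse | the far shore: the ferret]
2. Ferryman goes back to the near shore alone.  [the near shore: the duck, the goose, the hay, the hen, the lamb, the mouse | the far shore: the ferret]
3. Ferryman goes to the far shore with the hen.  [the near shore: the duck, the goose, the hay, the lamb, the mouse | the far shore: the ferret, the hen]
4. Ferryman goes back to the near shore with the ferret.  [the near shore: the duck, the ferret, the goose, the hay, the lamb, the mouse | the far shore: the hen]
5. Ferryman goes to the far shore with the goose.  [the near shore: the duck, the ferret, the hay, the lamb, the mouse | the far shore: the goose, the hen]
6. Ferryman goes back to the near shore alone.  [the near shore: the duck, the ferret, the hay, the lamb, the mouse | the far shore: the goose, the hen]
7. Ferryman goes to the far shore with the lamb.  [the near shore: the duck, the ferret, the hay, the mouse | the far shore: the goose, the hen, the lamb]
8. Ferryman goes back to the near shore alone.  [the near shore: the duck, the ferret, the hay, the mouse | the far shore: the goose, the hen, the lamb]
9. Ferryman goes to the far shore with the mouse.  [the near shore: the duck, the ferret, the hay | the far shore: the goose, the hen, the lamb, the mouse]
10. Ferryman goes back to the near shore alone.  [the near shore: the duck, the ferret, the hay | the far shore: the goose, the hen, the lamb, the mouse]
11. Ferryman goes to the far shore with the hay.  [the near shore: the duck, the ferret | the far shore: the goose, the hay, the hen, the lamb, the mouse]
12. Ferryman goes back to the near shore alone.  [the near shore: the duck, the ferret | the far shore: the goose, the hay, the hen, the lamb, the mouse]
13. Ferryman goes to the far shore with the duck.  [the near shore: the ferret | the far shore: the duck, the goose, the hay, the hen, the lamb, the mouse]
14. Ferryman goes back to the near shore alone.  [the near shore: the ferret | the far shore: the duck, the goose, the hay, the hen, the lamb, the mouse]
15. Ferryman goes to the far shore with the ferret.  [the near shore: — | the far shore: the duck, the ferret, the goose, the hay, the hen, the lamb, the mouse]

No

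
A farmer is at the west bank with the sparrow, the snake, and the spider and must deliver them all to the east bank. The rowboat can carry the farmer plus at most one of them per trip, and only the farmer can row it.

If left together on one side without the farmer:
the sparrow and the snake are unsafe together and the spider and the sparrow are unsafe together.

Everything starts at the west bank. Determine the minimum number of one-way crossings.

7

Counting alone: the farmer can take at most 1 across per trip to the east bank, so moving all 3 needs at least 3 loaded trips out, with a return between consecutive ones — at least 5 crossings.
The safety rule pushes this higher. Following every safe sequence of crossings, the most of the 3 that can be at the east bank as the rowboat arrives there on crossing 5 is 2 — never all 3.
So no plan with fewer than 7 crossings exists, and this one achieves 7:
1. Farmer goes to the east bank with the sparrow.  [the west bank: the snake, the spider | the east bank: the sparrow]
2. Farmer goes back to the west bank alone.  [the west bank: the snake, the spider | the east bank: the sparrow]
3. Farmer goes to the east bank with the snake.  [the west bank: the spider | the east bank: the snake, the sparrow]
4. Farmer goes back to the west bank with the sparrow.  [the west bank: the sparrow, the spider | the east bank: the snake]
5. Farmer goes to the east bank with the spider.  [the west bank: the sparrow | the east bank: the snake, the spider]
6. Farmer goes back to the west bank alone.  [the west bank: the sparrow | the east bank: the snake, the spider]
7. Farmer goes to the east bank with the sparrow.  [the west bank: — | the east bank: the snake, the sparrow, the spider]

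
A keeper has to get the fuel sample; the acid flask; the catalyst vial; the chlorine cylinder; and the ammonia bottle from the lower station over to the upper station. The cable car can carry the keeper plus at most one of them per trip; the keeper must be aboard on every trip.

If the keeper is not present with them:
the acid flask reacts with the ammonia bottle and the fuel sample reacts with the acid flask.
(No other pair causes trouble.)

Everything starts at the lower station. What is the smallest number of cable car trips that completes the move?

Counting alone: the keeper can take at most 1 across per trip to the upper station, so moving all 5 needs at least 5 loaded trips out, with a return between consecutive ones — at least 9 crossings.
The safety rule pushes this higher. Following every safe sequence of crossings, the most of the 5 that can be at the upper station as the cable car arrives there on crossing 9 is 4 — never all 5.
So no plan with fewer than 11 crossings exists, and this one achieves 11:
1. Keeper goes to the upper station with the acid flask.
2. Keeper goes back to the lower station alone.
3. Keeper goes to the upper station with the fuel sample.
4. Keeper goes back to the lower station with the acid flask.
5. Keeper goes to the upper station with the ammonia bottle.
6. Keeper goes back to the lower station alone.
7. Keeper goes to the upper station with the catalyst vial.
8. Keeper goes back to the lower station alone.
9. Keeper goes to the upper station with the chlorine cylinder.
10. Keeper goes back to the lower station alone.
11. Keeper goes to the upper station with the acid flask.

11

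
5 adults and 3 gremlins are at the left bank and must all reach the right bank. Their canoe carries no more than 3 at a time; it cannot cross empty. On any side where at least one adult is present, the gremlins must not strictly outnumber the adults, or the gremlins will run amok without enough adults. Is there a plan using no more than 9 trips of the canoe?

Yes — this plan uses 7 crossings (≤ 9):
1. 2 gremlins → the right bank.  (the left bank: 5A 1G; the right bank: 0A 2G)
2. 1 gremlin ← the left bank.  (the left bank: 5A 2G; the right bank: 0A 1G)
3. 2 adults and 1 gremlin → the right bank.  (the left bank: 3A 1G; the right bank: 2A 2G)
4. 1 gremlin ← the left bank.  (the left bank: 3A 2G; the right bank: 2A 1G)
5. 1 adult and 2 gremlins → the right bank.  (the left bank: 2A 0G; the right bank: 3A 3G)
6. 1 gremlin ← the left bank.  (the left bank: 2A 1G; the right bank: 3A 2G)
7. 2 adults and 1 gremlin → the right bank.  (the left bank: 0A 0G; the right bank: 5A 3G)

Yes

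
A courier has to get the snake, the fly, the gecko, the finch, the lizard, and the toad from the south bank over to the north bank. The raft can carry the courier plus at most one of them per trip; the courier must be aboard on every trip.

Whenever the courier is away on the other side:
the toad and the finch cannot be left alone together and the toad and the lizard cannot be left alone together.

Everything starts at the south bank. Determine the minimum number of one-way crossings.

Counting alone: the courier can take at most 1 across per trip to the north bank, so moving all 6 needs at least 6 loaded trips out, with a return between consecutive ones — at least 11 crossings.
The safety rule pushes this higher. Following every safe sequence of crossings, the most of the 6 that can be at the north bank as the raft arrives there on crossing 11 is 5 — never all 6.
So no plan with fewer than 13 crossings exists, and this one achieves 13:
1. Courier goes to the north bank with the toad.  [the south bank: the finch, the fly, the gecko, the lizard, the snake | the north bank: the toad]
2. Courier goes back to the south bank alone.  [the south bank: the finch, the fly, the gecko, the lizard, the snake | the north bank: the toad]
3. Courier goes to the north bank with the snake.  [the south bank: the finch, the fly, the gecko, the lizard | the north bank: the snake, the toad]
4. Courier goes back to the south bank alone.  [the south bank: the finch, the fly, the gecko, the lizard | the north bank: the snake, the toad]
5. Courier goes to the north bank with the fly.  [the south bank: the finch, the gecko, the lizard | the north bank: the fly, the snake, the toad]
6. Courier goes back to the south bank alone.  [the south bank: the finch, the gecko, the lizard | the north bank: the fly, the snake, the toad]
7. Courier goes to the north bank with the gecko.  [the south bank: the finch, the lizard | the north bank: the fly, the gecko, the snake, the toad]
8. Courier goes back to the south bank alone.  [the south bank: the finch, the lizard | the north bank: the fly, the gecko, the snake, the toad]
9. Courier goes to the north bank with the finch.  [the south bank: the lizard | the north bank: the finch, the fly, the gecko, the snake, the toad]
10. Courier goes back to the south bank with the toad.  [the south bank: the lizard, the toad | the north bank: the finch, the fly, the gecko, the snake]
11. Courier goes to the north bank with the lizard.  [the south bank: the toad | the north bank: the finch, the fly, the gecko, the lizard, the snake]
12. Courier goes back to the south bank alone.  [the south bank: the toad | the north bank: the finch, the fly, the gecko, the lizard, the snake]
13. Courier goes to the north bank with the toad.  [the south bank: — | the north bank: the finch, the fly, the gecko, the lizard, the snake, the toad]

13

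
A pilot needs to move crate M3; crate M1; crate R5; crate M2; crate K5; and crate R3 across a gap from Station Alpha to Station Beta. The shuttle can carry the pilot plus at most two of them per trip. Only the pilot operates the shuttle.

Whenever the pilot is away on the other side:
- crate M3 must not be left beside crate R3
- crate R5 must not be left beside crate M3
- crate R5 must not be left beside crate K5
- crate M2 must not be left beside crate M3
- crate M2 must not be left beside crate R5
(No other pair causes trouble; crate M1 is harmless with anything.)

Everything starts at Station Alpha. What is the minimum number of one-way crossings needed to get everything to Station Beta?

Counting alone: the pilot can take at most 2 across per trip to Station Beta, so moving all 6 needs at least 3 loaded trips out, with a return between consecutive ones — at least 5 crossings.
The safety rule pushes this higher. Following every safe sequence of crossings, the most of the 6 that can be at Station Beta as the shuttle arrives there on crossings 5, 7 is 4, 5 respectively — never all 6.
So no plan with fewer than 9 crossings exists, and this one achieves 9:
1. Pilot goes to Station Beta with crate M3 and crate R5.  [Station Alpha: crate K5, crate M1, crate M2, crate R3 | Station Beta: crate M3, crate R5]
2. Pilot goes back to Station Alpha with crate M3.  [Station Alpha: crate K5, crate M1, crate M2, crate M3, crate R3 | Station Beta: crate R5]
3. Pilot goes to Station Beta with crate M1 and crate M3.  [Station Alpha: crate K5, crate M2, crate R3 | Station Beta: crate M1, crate M3, crate R5]
4. Pilot goes back to Station Alpha with crate M3.  [Station Alpha: crate K5, crate M2, crate M3, crate R3 | Station Beta: crate M1, crate R5]
5. Pilot goes to Station Beta with crate K5 and crate M3.  [Station Alpha: crate M2, crate R3 | Station Beta: crate K5, crate M1, crate M3, crate R5]
6. Pilot goes back to Station Alpha with crate R5.  [Station Alpha: crate M2, crate R3, crate R5 | Station Beta: crate K5, crate M1, crate M3]
7. Pilot goes to Station Beta with crate M2 and crate R3.  [Station Alpha: crate R5 | Station Beta: crate K5, crate M1, crate M2, crate M3, crate R3]
8. Pilot goes back to Station Alpha with crate M3.  [Station Alpha: crate M3, crate R5 | Station Beta: crate K5, crate M1, crate M2, crate R3]
9. Pilot goes to Station Beta with crate M3 and crate R5.  [Station Alpha: — | Station Beta: crate K5, crate M1, crate M2, crate M3, crate R3, crate R5]

9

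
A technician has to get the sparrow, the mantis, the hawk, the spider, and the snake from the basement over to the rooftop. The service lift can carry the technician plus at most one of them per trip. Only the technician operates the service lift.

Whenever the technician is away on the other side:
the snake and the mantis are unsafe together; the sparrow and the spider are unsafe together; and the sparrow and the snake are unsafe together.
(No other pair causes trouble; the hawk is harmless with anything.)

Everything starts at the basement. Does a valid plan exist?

Whatever the first load, the items left behind include a forbidden pair without the technician. No opening move is safe, so no plan exists.

No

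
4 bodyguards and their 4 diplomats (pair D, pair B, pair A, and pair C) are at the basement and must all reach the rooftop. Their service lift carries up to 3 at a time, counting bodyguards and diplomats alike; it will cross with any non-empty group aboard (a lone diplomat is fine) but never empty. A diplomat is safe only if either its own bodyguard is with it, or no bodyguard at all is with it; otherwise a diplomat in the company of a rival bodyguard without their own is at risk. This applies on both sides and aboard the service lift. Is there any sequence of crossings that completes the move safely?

1. bodyguard D and diplomat D cross → the rooftop.
2. bodyguard D crosses ← the basement.
3. bodyguard B, bodyguard D, and diplomat B cross → the rooftop.
4. bodyguard D and diplomat D cross ← the basement.
5. bodyguard A, bodyguard C, and bodyguard D cross → the rooftop.
6. diplomat B crosses ← the basement.
7. diplomat B and diplomat D cross → the rooftop.
8. diplomat D crosses ← the basement.
9. diplomat A, diplomat C, and diplomat D cross → the rooftop.

Yes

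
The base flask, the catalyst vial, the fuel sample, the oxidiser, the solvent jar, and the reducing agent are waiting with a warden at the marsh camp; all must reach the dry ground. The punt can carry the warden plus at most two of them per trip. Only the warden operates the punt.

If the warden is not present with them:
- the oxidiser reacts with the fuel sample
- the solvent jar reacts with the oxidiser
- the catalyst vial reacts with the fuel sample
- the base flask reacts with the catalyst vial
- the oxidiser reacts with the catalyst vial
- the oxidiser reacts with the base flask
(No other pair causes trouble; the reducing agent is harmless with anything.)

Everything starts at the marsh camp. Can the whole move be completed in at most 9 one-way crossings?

Yes

Yes — this plan uses 9 crossings (≤ 9):
1. Warden goes to the dry ground with the catalyst vial and the oxidiser.  [the marsh camp: the base flask, the fuel sample, the reducing agent, the solvent jar | the dry ground: the catalyst vial, the oxidiser]
2. Warden goes back to the marsh camp with the catalyst vial.  [the marsh camp: the base flask, the catalyst vial, the fuel sample, the reducing agent, the solvent jar | the dry ground: the oxidiser]
3. Warden goes to the dry ground with the base flask and the fuel sample.  [the marsh camp: the catalyst vial, the reducing agent, the solvent jar | the dry ground: the base flask, the fuel sample, the oxidiser]
4. Warden goes back to the marsh camp with the oxidiser.  [the marsh camp: the catalyst vial, the oxidiser, the reducing agent, the solvent jar | the dry ground: the base flask, the fuel sample]
5. Warden goes to the dry ground with the catalyst vial and the solvent jar.  [the marsh camp: the oxidiser, the reducing agent | the dry ground: the base flask, the catalyst vial, the fuel sample, the solvent jar]
6. Warden goes back to the marsh camp with the catalyst vial.  [the marsh camp: the catalyst vial, the oxidiser, the reducing agent | the dry ground: the base flask, the fuel sample, the solvent jar]
7. Warden goes to the dry ground with the catalyst vial and the reducing agent.  [the marsh camp: the oxidiser | the dry ground: the base flask, the catalyst vial, the fuel sample, the reducing agent, the solvent jar]
8. Warden goes back to the marsh camp with the catalyst vial.  [the marsh camp: the catalyst vial, the oxidiser | the dry ground: the base flask, the fuel sample, the reducing agent, the solvent jar]
9. Warden goes to the dry ground with the catalyst vial and the oxidiser.  [the marsh camp: — | the dry ground: the base flask, the catalyst vial, the fuel sample, the oxidiser, the reducing agent, the solvent jar]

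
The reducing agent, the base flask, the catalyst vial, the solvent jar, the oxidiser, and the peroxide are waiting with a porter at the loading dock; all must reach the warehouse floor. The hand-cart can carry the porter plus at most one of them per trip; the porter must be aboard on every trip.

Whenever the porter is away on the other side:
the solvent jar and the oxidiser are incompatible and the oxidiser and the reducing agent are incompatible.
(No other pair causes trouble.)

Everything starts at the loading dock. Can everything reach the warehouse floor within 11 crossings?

Counting alone: the porter can take at most 1 across per trip to the warehouse floor, so moving all 6 needs at least 6 loaded trips out, with a return between consecutive ones — at least 11 crossings.
The safety rule pushes this higher. Following every safe sequence of crossings, the most of the 6 that can be at the warehouse floor as the hand-cart arrives there on crossing 11 is 5 — never all 6.
So the move cannot be finished within 11 crossings. (The shortest complete plan takes 13:)
1. Porter goes to the warehouse floor with the oxidiser.
2. Porter goes back to the loading dock alone.
3. Porter goes to the warehouse floor with the reducing agent.
4. Porter goes back to the loading dock with the oxidiser.
5. Porter goes to the warehouse floor with the solvent jar.
6. Porter goes back to the loading dock alone.
7. Porter goes to the warehouse floor with the base flask.
8. Porter goes back to the loading dock alone.
9. Porter goes to the warehouse floor with the catalyst vial.
10. Porter goes back to the loading dock alone.
11. Porter goes to the warehouse floor with the peroxide.
12. Porter goes back to the loading dock alone.
13. Porter goes to the warehouse floor with the oxidiser.

No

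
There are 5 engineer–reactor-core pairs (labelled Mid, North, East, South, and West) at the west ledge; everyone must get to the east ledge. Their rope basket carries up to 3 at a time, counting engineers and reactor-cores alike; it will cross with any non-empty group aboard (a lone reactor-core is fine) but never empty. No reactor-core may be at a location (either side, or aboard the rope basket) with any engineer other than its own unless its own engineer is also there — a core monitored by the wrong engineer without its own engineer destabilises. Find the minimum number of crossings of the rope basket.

11

Counting alone: each trip to the east ledge takes at most 3 across and each return brings at least 1 back, so after t trips out (and t−1 returns) at most 3t − (t−1) of the 10 are across; that first reaches 10 at t = 5, so at least 9 crossings are needed.
The safety rule pushes this higher. Following every safe sequence of crossings, the most of the 10 that can be at the east ledge as the rope basket arrives there on crossing 9 is 9 — never all 10.
So no plan with fewer than 11 crossings exists, and this one achieves 11:
1. engineer Mid and reactor-core Mid cross → the east ledge.
2. engineer Mid crosses ← the west ledge.
3. reactor-core East, reactor-core North, and reactor-core South cross → the east ledge.
4. reactor-core Mid crosses ← the west ledge.
5. engineer East, engineer North, and engineer South cross → the east ledge.
6. engineer North and reactor-core North cross ← the west ledge.
7. engineer Mid, engineer North, and engineer West cross → the east ledge.
8. reactor-core East crosses ← the west ledge.
9. reactor-core Mid and reactor-core North cross → the east ledge.
10. reactor-core Mid crosses ← the west ledge.
11. reactor-core East, reactor-core Mid, and reactor-core West cross → the east ledge.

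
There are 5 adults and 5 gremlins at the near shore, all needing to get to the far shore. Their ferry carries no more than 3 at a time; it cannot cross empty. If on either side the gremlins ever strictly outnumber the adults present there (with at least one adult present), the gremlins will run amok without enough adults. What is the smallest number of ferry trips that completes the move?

Counting alone: each trip to the far shore takes at most 3 across and each return brings at least 1 back, so after t trips out (and t−1 returns) at most 3t − (t−1) of the 10 are across; that first reaches 10 at t = 5, so at least 9 crossings are needed.
The safety rule pushes this higher. Following every safe sequence of crossings, the most of the 10 that can be at the far shore as the ferry arrives there on crossing 9 is 9 — never all 10.
So no plan with fewer than 11 crossings exists, and this one achieves 11:
1. 2 gremlins → the far shore.  (the near shore: 5A 3G; the far shore: 0A 2G)
2. 1 gremlin ← the near shore.  (the near shore: 5A 4G; the far shore: 0A 1G)
3. 3 gremlins → the far shore.  (the near shore: 5A 1G; the far shore: 0A 4G)
4. 1 gremlin ← the near shore.  (the near shore: 5A 2G; the far shore: 0A 3G)
5. 3 adults → the far shore.  (the near shore: 2A 2G; the far shore: 3A 3G)
6. 1 adult and 1 gremlin ← the near shore.  (the near shore: 3A 3G; the far shore: 2A 2G)
7. 3 adults → the far shore.  (the near shore: 0A 3G; the far shore: 5A 2G)
8. 1 gremlin ← the near shore.  (the near shore: 0A 4G; the far shore: 5A 1G)
9. 2 gremlins → the far shore.  (the near shore: 0A 2G; the far shore: 5A 3G)
10. 1 gremlin ← the near shore.  (the near shore: 0A 3G; the far shore: 5A 2G)
11. 3 gremlins → the far shore.  (the near shore: 0A 0G; the far shore: 5A 5G)

11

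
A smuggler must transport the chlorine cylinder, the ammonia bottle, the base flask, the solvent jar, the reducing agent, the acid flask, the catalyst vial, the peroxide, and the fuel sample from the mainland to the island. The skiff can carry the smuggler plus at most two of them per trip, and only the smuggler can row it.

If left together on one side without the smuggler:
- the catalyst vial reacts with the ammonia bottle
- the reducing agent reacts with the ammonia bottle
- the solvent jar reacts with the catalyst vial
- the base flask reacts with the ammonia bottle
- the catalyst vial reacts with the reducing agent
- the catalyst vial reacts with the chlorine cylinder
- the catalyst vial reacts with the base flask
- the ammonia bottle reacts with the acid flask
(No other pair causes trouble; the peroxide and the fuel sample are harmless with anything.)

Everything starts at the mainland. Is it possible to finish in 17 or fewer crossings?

Yes — this plan uses 15 crossings (≤ 17):
1. Smuggler goes to the island with the ammonia bottle and the catalyst vial.  [the mainland: the acid flask, the base flask, the chlorine cylinder, the fuel sample, the peroxide, the reducing agent, the solvent jar | the island: the ammonia bottle, the catalyst vial]
2. Smuggler goes back to the mainland with the ammonia bottle.  [the mainland: the acid flask, the ammonia bottle, the base flask, the chlorine cylinder, the fuel sample, the peroxide, the reducing agent, the solvent jar | the island: the catalyst vial]
3. Smuggler goes to the island with the ammonia bottle and the chlorine cylinder.  [the mainland: the acid flask, the base flask, the fuel sample, the peroxide, the reducing agent, the solvent jar | the island: the ammonia bottle, the catalyst vial, the chlorine cylinder]
4. Smuggler goes back to the mainland with the catalyst vial.  [the mainland: the acid flask, the base flask, the catalyst vial, the fuel sample, the peroxide, the reducing agent, the solvent jar | the island: the ammonia bottle, the chlorine cylinder]
5. Smuggler goes to the island with the catalyst vial and the solvent jar.  [the mainland: the acid flask, the base flask, the fuel sample, the peroxide, the reducing agent | the island: the ammonia bottle, the catalyst vial, the chlorine cylinder, the solvent jar]
6. Smuggler goes back to the mainland with the catalyst vial.  [the mainland: the acid flask, the base flask, the catalyst vial, the fuel sample, the peroxide, the reducing agent | the island: the ammonia bottle, the chlorine cylinder, the solvent jar]
7. Smuggler goes to the island with the base flask and the reducing agent.  [the mainland: the acid flask, the catalyst vial, the fuel sample, the peroxide | the island: the ammonia bottle, the base flask, the chlorine cylinder, the reducing agent, the solvent jar]
8. Smuggler goes back to the mainland with the ammonia bottle.  [the mainland: the acid flask, the ammonia bottle, the catalyst vial, the fuel sample, the peroxide | the island: the base flask, the chlorine cylinder, the reducing agent, the solvent jar]
9. Smuggler goes to the island with the acid flask and the ammonia bottle.  [the mainland: the catalyst vial, the fuel sample, the peroxide | the island: the acid flask, the ammonia bottle, the base flask, the chlorine cylinder, the reducing agent, the solvent jar]
10. Smuggler goes back to the mainland with the ammonia bottle.  [the mainland: the ammonia bottle, the catalyst vial, the fuel sample, the peroxide | the island: the acid flask, the base flask, the chlorine cylinder, the reducing agent, the solvent jar]
11. Smuggler goes to the island with the ammonia bottle and the peroxide.  [the mainland: the catalyst vial, the fuel sample | the island: the acid flask, the ammonia bottle, the base flask, the chlorine cylinder, the peroxide, the reducing agent, the solvent jar]
12. Smuggler goes back to the mainland with the ammonia bottle.  [the mainland: the ammonia bottle, the catalyst vial, the fuel sample | the island: the acid flask, the base flask, the chlorine cylinder, the peroxide, the reducing agent, the solvent jar]
13. Smuggler goes to the island with the ammonia bottle and the fuel sample.  [the mainland: the catalyst vial | the island: the acid flask, the ammonia bottle, the base flask, the chlorine cylinder, the fuel sample, the peroxide, the reducing agent, the solvent jar]
14. Smuggler goes back to the mainland with the ammonia bottle.  [the mainland: the ammonia bottle, the catalyst vial | the island: the acid flask, the base flask, the chlorine cylinder, the fuel sample, the peroxide, the reducing agent, the solvent jar]
15. Smuggler goes to the island with the ammonia bottle and the catalyst vial.  [the mainland: — | the island: the acid flask, the ammonia bottle, the base flask, the catalyst vial, the chlorine cylinder, the fuel sample, the peroxide, the reducing agent, the solvent jar]

Yes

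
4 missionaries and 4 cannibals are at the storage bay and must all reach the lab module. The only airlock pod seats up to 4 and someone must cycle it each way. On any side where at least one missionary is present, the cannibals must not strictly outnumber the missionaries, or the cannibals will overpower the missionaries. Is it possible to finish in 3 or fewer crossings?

No

Counting alone: each trip to the lab module takes at most 4 across and each return brings at least 1 back, so after t trips out (and t−1 returns) at most 4t − (t−1) of the 8 are across; that first reaches 8 at t = 3, so at least 5 crossings are needed.
Since 3 < 5, 3 crossings cannot be enough. (The shortest complete plan in fact takes 5:)
1. 2 cannibals → the lab module.  (the storage bay: 4M 2C; the lab module: 0M 2C)
2. 1 cannibal ← the storage bay.  (the storage bay: 4M 3C; the lab module: 0M 1C)
3. 4 missionaries → the lab module.  (the storage bay: 0M 3C; the lab module: 4M 1C)
4. 1 cannibal ← the storage bay.  (the storage bay: 0M 4C; the lab module: 4M 0C)
5. 4 cannibals → the lab module.  (the storage bay: 0M 0C; the lab module: 4M 4C)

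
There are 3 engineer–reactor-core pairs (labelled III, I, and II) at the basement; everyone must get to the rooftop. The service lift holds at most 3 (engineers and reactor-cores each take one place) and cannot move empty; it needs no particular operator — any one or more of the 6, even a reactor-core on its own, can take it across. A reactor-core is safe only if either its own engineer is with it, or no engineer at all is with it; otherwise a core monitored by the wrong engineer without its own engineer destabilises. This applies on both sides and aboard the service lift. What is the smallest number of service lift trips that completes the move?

Counting alone: each trip to the rooftop takes at most 3 across and each return brings at least 1 back, so after t trips out (and t−1 returns) at most 3t − (t−1) of the 6 are across; that first reaches 6 at t = 3, so at least 5 crossings are needed.
The plan below uses exactly 5 crossings, so it is optimal:
1. engineer III and reactor-core III cross → the rooftop.
2. engineer III crosses ← the basement.
3. engineer I, engineer II, and engineer III cross → the rooftop.
4. reactor-core III crosses ← the basement.
5. reactor-core I, reactor-core II, and reactor-core III cross → the rooftop.

5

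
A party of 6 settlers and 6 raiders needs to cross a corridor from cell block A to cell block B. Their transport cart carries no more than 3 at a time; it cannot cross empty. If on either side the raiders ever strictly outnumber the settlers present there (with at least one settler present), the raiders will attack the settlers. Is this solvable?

Following every safe sequence of crossings from the start, the most of the 12 that can be at cell block B as the transport cart arrives there on crossings 1, 3, 5 is 3, 5, 6 respectively; the best ever achieved is 6 of 12.
From crossing 7 on, no configuration arises that was not already reachable earlier: only 17 distinct safe configurations (who is on which side, and where the transport cart is) can ever be reached, none of them has everyone across, and every continuation just revisits them. They are: 0 settlers + 0 raiders across (transport cart back at the start); 0 settlers + 1 raider across (transport cart there); 0 settlers + 1 raider across (transport cart back at the start); 0 settlers + 2 raiders across (transport cart there); 0 settlers + 2 raiders across (transport cart back at the start); 0 settlers + 3 raiders across (transport cart there); 0 settlers + 3 raiders across (transport cart back at the start); 0 settlers + 4 raiders across (transport cart there); 0 settlers + 4 raiders across (transport cart back at the start); 0 settlers + 5 raiders across (transport cart there); 0 settlers + 5 raiders across (transport cart back at the start); 0 settlers + 6 raiders across (transport cart there); 1 settler + 1 raider across (transport cart there); 1 settler + 1 raider across (transport cart back at the start); 2 settlers + 2 raiders across (transport cart there); 2 settlers + 2 raiders across (transport cart back at the start); 3 settlers + 3 raiders across (transport cart there). So no valid plan exists.

No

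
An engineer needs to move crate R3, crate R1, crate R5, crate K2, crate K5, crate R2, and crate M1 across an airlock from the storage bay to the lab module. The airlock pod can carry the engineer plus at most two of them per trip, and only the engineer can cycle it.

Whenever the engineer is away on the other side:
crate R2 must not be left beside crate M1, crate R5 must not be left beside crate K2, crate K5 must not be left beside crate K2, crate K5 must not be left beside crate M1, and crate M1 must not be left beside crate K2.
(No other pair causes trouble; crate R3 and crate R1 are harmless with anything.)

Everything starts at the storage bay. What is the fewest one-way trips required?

11

Counting alone: the engineer can take at most 2 across per trip to the lab module, so moving all 7 needs at least 4 loaded trips out, with a return between consecutive ones — at least 7 crossings.
The safety rule pushes this higher. Following every safe sequence of crossings, the most of the 7 that can be at the lab module as the airlock pod arrives there on crossings 7, 9 is 5, 6 respectively — never all 7.
So no plan with fewer than 11 crossings exists, and this one achieves 11:
1. Engineer goes to the lab module with crate K2 and crate M1.  [the storage bay: crate K5, crate R1, crate R2, crate R3, crate R5 | the lab module: crate K2, crate M1]
2. Engineer goes back to the storage bay with crate K2.  [the storage bay: crate K2, crate K5, crate R1, crate R2, crate R3, crate R5 | the lab module: crate M1]
3. Engineer goes to the lab module with crate K2 and crate R3.  [the storage bay: crate K5, crate R1, crate R2, crate R5 | the lab module: crate K2, crate M1, crate R3]
4. Engineer goes back to the storage bay with crate K2.  [the storage bay: crate K2, crate K5, crate R1, crate R2, crate R5 | the lab module: crate M1, crate R3]
5. Engineer goes to the lab module with crate K2 and crate R1.  [the storage bay: crate K5, crate R2, crate R5 | the lab module: crate K2, crate M1, crate R1, crate R3]
6. Engineer goes back to the storage bay with crate K2.  [the storage bay: crate K2, crate K5, crate R2, crate R5 | the lab module: crate M1, crate R1, crate R3]
7. Engineer goes to the lab module with crate K2 and crate R5.  [the storage bay: crate K5, crate R2 | the lab module: crate K2, crate M1, crate R1, crate R3, crate R5]
8. Engineer goes back to the storage bay with crate K2.  [the storage bay: crate K2, crate K5, crate R2 | the lab module: crate M1, crate R1, crate R3, crate R5]
9. Engineer goes to the lab module with crate K5 and crate R2.  [the storage bay: crate K2 | the lab module: crate K5, crate M1, crate R1, crate R2, crate R3, crate R5]
10. Engineer goes back to the storage bay with crate M1.  [the storage bay: crate K2, crate M1 | the lab module: crate K5, crate R1, crate R2, crate R3, crate R5]
11. Engineer goes to the lab module with crate K2 and crate M1.  [the storage bay: — | the lab module: crate K2, crate K5, crate M1, crate R1, crate R2, crate R3, crate R5]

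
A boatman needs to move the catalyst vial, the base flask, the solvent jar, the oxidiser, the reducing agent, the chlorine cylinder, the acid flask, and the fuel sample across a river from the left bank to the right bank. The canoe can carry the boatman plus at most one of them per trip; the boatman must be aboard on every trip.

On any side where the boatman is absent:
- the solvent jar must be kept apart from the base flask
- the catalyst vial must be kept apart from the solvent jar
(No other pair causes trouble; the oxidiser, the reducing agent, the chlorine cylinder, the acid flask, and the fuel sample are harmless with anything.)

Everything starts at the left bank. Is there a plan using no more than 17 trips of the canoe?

Yes

Yes — this plan uses 17 crossings (≤ 17):
1. Boatman goes to the right bank with the solvent jar.
2. Boatman goes back to the left bank alone.
3. Boatman goes to the right bank with the catalyst vial.
4. Boatman goes back to the left bank with the solvent jar.
5. Boatman goes to the right bank with the base flask.
6. Boatman goes back to the left bank alone.
7. Boatman goes to the right bank with the oxidiser.
8. Boatman goes back to the left bank alone.
9. Boatman goes to the right bank with the reducing agent.
10. Boatman goes back to the left bank alone.
11. Boatman goes to the right bank with the chlorine cylinder.
12. Boatman goes back to the left bank alone.
13. Boatman goes to the right bank with the acid flask.
14. Boatman goes back to the left bank alone.
15. Boatman goes to the right bank with the fuel sample.
16. Boatman goes back to the left bank alone.
17. Boatman goes to the right bank with the solvent jar.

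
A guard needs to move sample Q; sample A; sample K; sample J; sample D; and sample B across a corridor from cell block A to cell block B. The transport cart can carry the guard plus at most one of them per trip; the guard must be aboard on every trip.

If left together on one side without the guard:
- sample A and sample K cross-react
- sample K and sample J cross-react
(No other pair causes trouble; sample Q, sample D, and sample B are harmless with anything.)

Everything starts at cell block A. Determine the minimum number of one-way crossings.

13

Counting alone: the guard can take at most 1 across per trip to cell block B, so moving all 6 needs at least 6 loaded trips out, with a return between consecutive ones — at least 11 crossings.
The safety rule pushes this higher. Following every safe sequence of crossings, the most of the 6 that can be at cell block B as the transport cart arrives there on crossing 11 is 5 — never all 6.
So no plan with fewer than 13 crossings exists, and this one achieves 13:
1. Guard goes to cell block B with sample K.
2. Guard goes back to cell block A alone.
3. Guard goes to cell block B with sample Q.
4. Guard goes back to cell block A alone.
5. Guard goes to cell block B with sample A.
6. Guard goes back to cell block A with sample K.
7. Guard goes to cell block B with sample J.
8. Guard goes back to cell block A alone.
9. Guard goes to cell block B with sample D.
10. Guard goes back to cell block A alone.
11. Guard goes to cell block B with sample B.
12. Guard goes back to cell block A alone.
13. Guard goes to cell block B with sample K.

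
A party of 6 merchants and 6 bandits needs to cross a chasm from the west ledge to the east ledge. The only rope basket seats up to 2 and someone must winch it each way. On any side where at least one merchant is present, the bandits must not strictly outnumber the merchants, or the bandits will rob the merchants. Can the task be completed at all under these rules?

Following every safe sequence of crossings from the start, the most of the 12 that can be at the east ledge as the rope basket arrives there on crossings 1, 3, 5, 7, 9 is 2, 3, 4, 5, 6 respectively; the best ever achieved is 6 of 12.
From crossing 11 on, no configuration arises that was not already reachable earlier: only 15 distinct safe configurations (who is on which side, and where the rope basket is) can ever be reached, none of them has everyone across, and every continuation just revisits them. They are: 0 merchants + 0 bandits across (rope basket back at the start); 0 merchants + 1 bandit across (rope basket there); 0 merchants + 1 bandit across (rope basket back at the start); 0 merchants + 2 bandits across (rope basket there); 0 merchants + 2 bandits across (rope basket back at the start); 0 merchants + 3 bandits across (rope basket there); 0 merchants + 3 bandits across (rope basket back at the start); 0 merchants + 4 bandits across (rope basket there); 0 merchants + 4 bandits across (rope basket back at the start); 0 merchants + 5 bandits across (rope basket there); 0 merchants + 5 bandits across (rope basket back at the start); 0 merchants + 6 bandits across (rope basket there); 1 merchant + 1 bandit across (rope basket there); 1 merchant + 1 bandit across (rope basket back at the start); 2 merchants + 2 bandits across (rope basket there). So no valid plan exists.

No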